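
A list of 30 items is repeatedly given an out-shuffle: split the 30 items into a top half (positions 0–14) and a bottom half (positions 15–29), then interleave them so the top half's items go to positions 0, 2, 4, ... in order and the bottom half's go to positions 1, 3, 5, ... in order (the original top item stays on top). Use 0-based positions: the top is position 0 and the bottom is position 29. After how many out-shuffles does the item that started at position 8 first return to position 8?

Follow position 8 under repeated out-shuffles:
8 → 16 → 3 → 6 → 12 → 24 → 19 → 9 → ... → 8 (length 28)
It first returns after 28 out-shuffles.

28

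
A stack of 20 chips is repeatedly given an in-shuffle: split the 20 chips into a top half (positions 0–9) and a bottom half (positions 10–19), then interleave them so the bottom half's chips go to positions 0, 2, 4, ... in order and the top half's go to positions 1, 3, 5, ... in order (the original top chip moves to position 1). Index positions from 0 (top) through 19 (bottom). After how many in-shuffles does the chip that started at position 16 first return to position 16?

6

Follow position 16 under repeated in-shuffles:
16 → 12 → 4 → 9 → 19 → 18 → 16
It first returns after 6 in-shuffles.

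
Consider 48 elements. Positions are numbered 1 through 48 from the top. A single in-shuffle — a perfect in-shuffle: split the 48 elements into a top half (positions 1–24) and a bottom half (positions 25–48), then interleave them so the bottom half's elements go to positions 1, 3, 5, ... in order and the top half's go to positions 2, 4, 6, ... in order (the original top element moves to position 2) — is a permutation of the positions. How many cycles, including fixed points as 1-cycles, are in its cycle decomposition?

Trace each unvisited position around until it returns:
(1 2 4 8 16 32 ... len 21) (3 6 12 24 48 47 ... len 21) (7 14 28) (21 42 35)
4 cycles in total.

4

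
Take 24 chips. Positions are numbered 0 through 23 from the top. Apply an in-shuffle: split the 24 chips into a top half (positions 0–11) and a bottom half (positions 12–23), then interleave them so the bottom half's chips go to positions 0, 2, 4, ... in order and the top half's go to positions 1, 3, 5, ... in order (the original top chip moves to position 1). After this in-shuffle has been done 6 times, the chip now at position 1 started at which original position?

Work backwards from position 1, undoing one in-shuffle at a time:
1 ← 0 ← 12 ← 18 ← 21 ← 10 ← 17
So the chip now at position 1 started at position 17.

17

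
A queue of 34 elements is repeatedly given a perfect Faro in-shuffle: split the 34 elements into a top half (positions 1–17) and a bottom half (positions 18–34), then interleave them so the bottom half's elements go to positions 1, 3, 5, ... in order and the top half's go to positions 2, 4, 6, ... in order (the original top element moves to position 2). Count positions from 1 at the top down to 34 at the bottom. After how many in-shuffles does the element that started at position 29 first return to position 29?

Follow position 29 under repeated in-shuffles:
29 → 23 → 11 → 22 → 9 → 18 → 1 → 2 → 4 → 8 → 16 → 32 → 29
It first returns after 12 in-shuffles.

12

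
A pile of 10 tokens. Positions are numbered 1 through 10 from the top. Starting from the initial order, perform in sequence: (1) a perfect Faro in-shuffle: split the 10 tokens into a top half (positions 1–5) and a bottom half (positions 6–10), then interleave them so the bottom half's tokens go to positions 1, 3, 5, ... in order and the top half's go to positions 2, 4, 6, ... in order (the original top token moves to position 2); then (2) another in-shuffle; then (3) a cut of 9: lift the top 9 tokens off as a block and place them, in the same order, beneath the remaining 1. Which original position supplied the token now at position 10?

Undo the operations in reverse order, starting from position 10:
  undo op 3 (cut 9): 10 ← 9
  undo op 2 (in-shuffle, from bottom half): 9 ← 10
  undo op 1 (in-shuffle, from top half): 10 ← 5
So the token at position 10 came from original position 5.

5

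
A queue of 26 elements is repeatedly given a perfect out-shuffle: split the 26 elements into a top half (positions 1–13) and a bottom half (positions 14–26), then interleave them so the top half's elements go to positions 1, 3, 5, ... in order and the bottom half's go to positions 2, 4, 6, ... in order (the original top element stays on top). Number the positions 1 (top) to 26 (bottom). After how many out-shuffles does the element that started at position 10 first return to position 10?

20

Follow position 10 under repeated out-shuffles:
10 → 19 → 12 → 23 → 20 → 14 → 2 → 3 → 5 → 9 → 17 → 8 → 15 → 4 → 7 → 13 → 25 → 24 → 22 → 18 → 10
It first returns after 20 out-shuffles.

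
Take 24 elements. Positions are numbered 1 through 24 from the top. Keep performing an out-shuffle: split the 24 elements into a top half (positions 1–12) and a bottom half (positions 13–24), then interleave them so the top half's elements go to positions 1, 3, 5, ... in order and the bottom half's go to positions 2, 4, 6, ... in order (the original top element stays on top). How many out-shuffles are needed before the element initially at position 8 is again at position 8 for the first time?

11

Follow position 8 under repeated out-shuffles:
8 → 15 → 6 → 11 → 21 → 18 → 12 → 23 → 22 → 20 → 16 → 8
It first returns after 11 out-shuffles.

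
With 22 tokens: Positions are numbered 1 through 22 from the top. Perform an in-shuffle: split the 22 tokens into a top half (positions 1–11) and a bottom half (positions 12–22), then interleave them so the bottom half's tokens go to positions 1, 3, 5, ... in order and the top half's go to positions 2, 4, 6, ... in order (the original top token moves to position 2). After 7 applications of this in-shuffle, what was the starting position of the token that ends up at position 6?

Work backwards from position 6, undoing one in-shuffle at a time:
6 ← 3 ← 13 ← 18 ← 9 ← 16 ← 8 ← 4
So the token now at position 6 started at position 4.

4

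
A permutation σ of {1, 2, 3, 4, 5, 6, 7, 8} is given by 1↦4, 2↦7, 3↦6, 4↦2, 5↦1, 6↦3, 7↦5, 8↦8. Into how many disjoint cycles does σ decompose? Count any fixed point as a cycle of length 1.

Cycle decomposition: (1 4 2 7 5) (3 6) (8).
3 cycles.

3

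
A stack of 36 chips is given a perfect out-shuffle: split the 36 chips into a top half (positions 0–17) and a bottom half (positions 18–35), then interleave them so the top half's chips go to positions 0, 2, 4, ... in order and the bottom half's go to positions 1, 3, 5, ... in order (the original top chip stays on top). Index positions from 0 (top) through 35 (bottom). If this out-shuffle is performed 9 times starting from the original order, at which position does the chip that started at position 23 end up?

16

Track the chip's position through each out-shuffle:
23 → 11 → 22 → 9 → 18 → 1 → 2 → 4 → 8 → 16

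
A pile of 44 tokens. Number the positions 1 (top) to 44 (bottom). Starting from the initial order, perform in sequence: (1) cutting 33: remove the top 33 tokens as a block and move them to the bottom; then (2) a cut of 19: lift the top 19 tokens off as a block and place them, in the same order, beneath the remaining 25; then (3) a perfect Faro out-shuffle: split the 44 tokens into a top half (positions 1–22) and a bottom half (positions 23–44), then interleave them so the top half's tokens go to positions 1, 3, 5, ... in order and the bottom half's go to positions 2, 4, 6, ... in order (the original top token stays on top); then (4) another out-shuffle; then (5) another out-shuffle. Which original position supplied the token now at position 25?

Undo the operations in reverse order, starting from position 25:
  undo op 5 (out-shuffle, from top half): 25 ← 13
  undo op 4 (out-shuffle, from top half): 13 ← 7
  undo op 3 (out-shuffle, from top half): 7 ← 4
  undo op 2 (cut 19): 4 ← 23
  undo op 1 (cut 33): 23 ← 12
So the token at position 25 came from original position 12.

12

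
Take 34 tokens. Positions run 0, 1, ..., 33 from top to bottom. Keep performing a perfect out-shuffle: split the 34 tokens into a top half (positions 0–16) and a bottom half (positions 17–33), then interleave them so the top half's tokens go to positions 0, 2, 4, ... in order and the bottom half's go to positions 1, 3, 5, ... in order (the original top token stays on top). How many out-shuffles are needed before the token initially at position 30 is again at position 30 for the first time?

Follow position 30 under repeated out-shuffles:
30 → 27 → 21 → 9 → 18 → 3 → 6 → 12 → 24 → 15 → 30
It first returns after 10 out-shuffles.

10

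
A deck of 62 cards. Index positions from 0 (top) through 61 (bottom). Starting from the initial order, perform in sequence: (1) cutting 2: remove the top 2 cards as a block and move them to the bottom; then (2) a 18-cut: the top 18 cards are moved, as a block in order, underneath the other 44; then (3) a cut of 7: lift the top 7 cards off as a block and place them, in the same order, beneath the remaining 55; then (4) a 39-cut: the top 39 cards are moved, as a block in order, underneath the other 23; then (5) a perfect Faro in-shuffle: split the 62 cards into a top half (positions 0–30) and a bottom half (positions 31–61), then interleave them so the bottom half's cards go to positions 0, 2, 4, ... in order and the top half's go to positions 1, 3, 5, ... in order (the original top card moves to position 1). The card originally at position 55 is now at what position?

Track the card from position 55 forward through each operation:
  after op 1 (cut 2): 55 → 53
  after op 2 (cut 18): 53 → 35
  after op 3 (cut 7): 35 → 28
  after op 4 (cut 39): 28 → 51
  after op 5 (in-shuffle): 51 → 40

40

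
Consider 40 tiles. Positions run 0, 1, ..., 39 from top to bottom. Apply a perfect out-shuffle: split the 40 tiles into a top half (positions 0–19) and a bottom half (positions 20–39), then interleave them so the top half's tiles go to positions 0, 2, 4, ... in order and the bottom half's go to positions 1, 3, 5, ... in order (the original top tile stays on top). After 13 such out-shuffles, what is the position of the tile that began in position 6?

Track position through each out-shuffle: 6 → 12 → 24 → 9 → 18 → ... (continuing for 13 shuffles total) → 12.

12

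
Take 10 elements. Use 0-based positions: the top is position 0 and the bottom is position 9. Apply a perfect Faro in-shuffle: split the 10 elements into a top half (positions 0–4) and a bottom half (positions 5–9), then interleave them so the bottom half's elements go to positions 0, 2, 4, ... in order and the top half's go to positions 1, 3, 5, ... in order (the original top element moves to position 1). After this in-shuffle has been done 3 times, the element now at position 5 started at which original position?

Work backwards from position 5, undoing one in-shuffle at a time:
5 ← 2 ← 6 ← 8
So the element now at position 5 started at position 8.

8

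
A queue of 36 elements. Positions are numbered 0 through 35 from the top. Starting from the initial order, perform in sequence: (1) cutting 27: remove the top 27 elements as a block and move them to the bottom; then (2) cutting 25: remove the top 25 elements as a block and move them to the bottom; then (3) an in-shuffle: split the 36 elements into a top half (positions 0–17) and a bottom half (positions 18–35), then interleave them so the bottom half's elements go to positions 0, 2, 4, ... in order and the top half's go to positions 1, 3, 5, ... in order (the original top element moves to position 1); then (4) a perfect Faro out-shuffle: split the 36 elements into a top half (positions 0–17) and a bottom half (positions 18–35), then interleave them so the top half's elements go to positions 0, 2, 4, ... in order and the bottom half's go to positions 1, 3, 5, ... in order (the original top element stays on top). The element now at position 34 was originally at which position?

Undo the operations in reverse order, starting from position 34:
  undo op 4 (out-shuffle, from top half): 34 ← 17
  undo op 3 (in-shuffle, from top half): 17 ← 8
  undo op 2 (cut 25): 8 ← 33
  undo op 1 (cut 27): 33 ← 24
So the element at position 34 came from original position 24.

24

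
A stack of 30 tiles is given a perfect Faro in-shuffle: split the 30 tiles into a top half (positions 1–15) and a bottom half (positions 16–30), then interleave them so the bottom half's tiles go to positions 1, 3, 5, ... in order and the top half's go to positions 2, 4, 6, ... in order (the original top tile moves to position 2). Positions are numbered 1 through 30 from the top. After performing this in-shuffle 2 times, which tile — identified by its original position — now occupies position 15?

Work backwards from position 15, undoing one in-shuffle at a time:
15 ← 23 ← 27
So the tile now at position 15 started at position 27.

27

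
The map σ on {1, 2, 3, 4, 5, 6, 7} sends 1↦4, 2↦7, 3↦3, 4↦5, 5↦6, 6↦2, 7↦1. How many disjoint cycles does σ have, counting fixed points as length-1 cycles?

2

Cycle decomposition: (1 4 5 6 2 7) (3).
2 cycles.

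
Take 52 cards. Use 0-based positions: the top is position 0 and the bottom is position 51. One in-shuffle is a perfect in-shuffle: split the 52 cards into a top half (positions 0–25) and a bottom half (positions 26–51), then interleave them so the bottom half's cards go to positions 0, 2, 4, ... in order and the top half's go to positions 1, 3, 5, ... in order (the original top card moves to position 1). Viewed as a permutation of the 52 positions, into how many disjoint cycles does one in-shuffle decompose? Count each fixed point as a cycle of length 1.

Trace each unvisited position around until it returns:
(0 1 3 7 15 31 ... len 52)
1 cycle in total.

1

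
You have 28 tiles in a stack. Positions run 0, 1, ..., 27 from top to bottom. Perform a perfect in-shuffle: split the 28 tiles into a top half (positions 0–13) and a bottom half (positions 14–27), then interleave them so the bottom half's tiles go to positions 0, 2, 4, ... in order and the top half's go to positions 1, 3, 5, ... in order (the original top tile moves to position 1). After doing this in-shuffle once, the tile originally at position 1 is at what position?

3

Track the tile's position through each in-shuffle:
1 → 3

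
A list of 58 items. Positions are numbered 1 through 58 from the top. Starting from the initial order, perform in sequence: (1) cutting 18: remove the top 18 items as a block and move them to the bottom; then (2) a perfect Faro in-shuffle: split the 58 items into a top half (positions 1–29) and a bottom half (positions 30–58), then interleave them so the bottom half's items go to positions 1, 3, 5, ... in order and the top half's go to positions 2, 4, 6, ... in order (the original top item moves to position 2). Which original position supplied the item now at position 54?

Undo the operations in reverse order, starting from position 54:
  undo op 2 (in-shuffle, from top half): 54 ← 27
  undo op 1 (cut 18): 27 ← 45
So the item at position 54 came from original position 45.

45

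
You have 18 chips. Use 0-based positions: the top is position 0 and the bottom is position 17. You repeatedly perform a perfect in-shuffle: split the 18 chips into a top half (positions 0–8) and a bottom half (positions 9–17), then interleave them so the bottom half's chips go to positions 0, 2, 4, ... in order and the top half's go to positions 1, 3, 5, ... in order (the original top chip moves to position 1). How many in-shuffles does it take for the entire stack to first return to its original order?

The in-shuffle permutes the 18 positions with cycle lengths [18].
Every chip is home exactly when every cycle has completed a whole number of laps, i.e. after lcm(18) = 18 in-shuffles.

18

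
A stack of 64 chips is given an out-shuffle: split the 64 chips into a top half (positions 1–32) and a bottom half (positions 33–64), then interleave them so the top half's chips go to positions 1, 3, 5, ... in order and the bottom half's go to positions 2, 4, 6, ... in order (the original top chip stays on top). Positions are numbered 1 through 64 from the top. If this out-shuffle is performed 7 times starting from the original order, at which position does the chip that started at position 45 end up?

26

Track the chip's position through each out-shuffle:
45 → 26 → 51 → 38 → 12 → 23 → 45 → 26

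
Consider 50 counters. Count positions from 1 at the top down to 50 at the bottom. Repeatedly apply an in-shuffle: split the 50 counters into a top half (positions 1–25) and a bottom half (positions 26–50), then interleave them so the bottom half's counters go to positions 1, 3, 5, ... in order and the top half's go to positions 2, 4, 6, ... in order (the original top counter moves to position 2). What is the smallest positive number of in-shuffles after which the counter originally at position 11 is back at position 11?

8

Follow position 11 under repeated in-shuffles:
11 → 22 → 44 → 37 → 23 → 46 → 41 → 31 → 11
It first returns after 8 in-shuffles.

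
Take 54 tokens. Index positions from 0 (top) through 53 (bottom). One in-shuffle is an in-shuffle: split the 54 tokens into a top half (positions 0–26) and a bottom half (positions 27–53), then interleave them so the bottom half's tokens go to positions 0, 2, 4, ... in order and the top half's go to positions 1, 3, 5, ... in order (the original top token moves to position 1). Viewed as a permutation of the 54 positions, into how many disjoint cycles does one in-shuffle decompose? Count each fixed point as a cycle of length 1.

4

Trace each unvisited position around until it returns:
(0 1 3 7 15 31 ... len 20) (2 5 11 23 47 40 ... len 20) (4 9 19 39 24 49 44 34 14 29) (10 21 43 32)
4 cycles in total.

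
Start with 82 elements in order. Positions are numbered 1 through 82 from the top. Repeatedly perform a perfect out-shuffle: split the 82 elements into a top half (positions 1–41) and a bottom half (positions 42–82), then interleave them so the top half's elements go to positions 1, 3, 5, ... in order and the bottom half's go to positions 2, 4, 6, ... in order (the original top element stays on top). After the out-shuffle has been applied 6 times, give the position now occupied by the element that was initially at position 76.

Track the element's position through each out-shuffle:
76 → 70 → 58 → 34 → 67 → 52 → 22

22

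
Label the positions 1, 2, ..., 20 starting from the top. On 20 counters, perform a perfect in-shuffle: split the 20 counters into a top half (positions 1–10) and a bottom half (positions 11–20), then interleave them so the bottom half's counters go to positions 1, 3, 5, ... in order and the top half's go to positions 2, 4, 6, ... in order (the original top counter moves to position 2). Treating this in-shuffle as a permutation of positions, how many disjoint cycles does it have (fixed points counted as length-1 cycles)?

Trace each unvisited position around until it returns:
(1 2 4 8 16 11) (3 6 12) (5 10 20 19 17 13) (7 14) (9 18 15)
5 cycles in total.

5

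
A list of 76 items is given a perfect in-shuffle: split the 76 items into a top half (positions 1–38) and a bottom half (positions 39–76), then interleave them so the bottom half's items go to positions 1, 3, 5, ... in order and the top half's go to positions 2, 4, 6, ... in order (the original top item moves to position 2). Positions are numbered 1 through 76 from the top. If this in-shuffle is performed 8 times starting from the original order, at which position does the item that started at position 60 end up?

Track the item's position through each in-shuffle:
60 → 43 → 9 → 18 → 36 → 72 → 67 → 57 → 37

37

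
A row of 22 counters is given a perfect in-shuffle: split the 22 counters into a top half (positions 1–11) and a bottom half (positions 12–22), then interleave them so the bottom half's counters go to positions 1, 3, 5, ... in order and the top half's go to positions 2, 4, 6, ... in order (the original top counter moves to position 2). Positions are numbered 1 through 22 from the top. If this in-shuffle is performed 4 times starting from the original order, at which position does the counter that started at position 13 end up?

Track the counter's position through each in-shuffle:
13 → 3 → 6 → 12 → 1

1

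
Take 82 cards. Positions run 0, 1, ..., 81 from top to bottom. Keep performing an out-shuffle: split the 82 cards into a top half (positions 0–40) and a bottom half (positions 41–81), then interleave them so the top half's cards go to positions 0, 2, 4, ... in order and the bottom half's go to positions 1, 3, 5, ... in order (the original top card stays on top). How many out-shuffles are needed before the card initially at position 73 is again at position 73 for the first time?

Follow position 73 under repeated out-shuffles:
73 → 65 → 49 → 17 → 34 → 68 → 55 → 29 → ... → 73 (length 54)
It first returns after 54 out-shuffles.

54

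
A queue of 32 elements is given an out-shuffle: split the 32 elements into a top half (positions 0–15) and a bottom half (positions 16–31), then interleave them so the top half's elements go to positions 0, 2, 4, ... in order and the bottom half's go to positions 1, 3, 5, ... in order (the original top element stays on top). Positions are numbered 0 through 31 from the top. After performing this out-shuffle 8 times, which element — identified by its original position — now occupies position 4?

Work backwards from position 4, undoing one out-shuffle at a time:
4 ← 2 ← 1 ← 16 ← 8 ← 4 ← 2 ← 1 ← 16
So the element now at position 4 started at position 16.

16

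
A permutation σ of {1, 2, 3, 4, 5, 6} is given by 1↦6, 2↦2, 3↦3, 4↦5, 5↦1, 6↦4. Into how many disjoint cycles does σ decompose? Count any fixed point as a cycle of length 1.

Cycle decomposition: (1 6 4 5) (2) (3).
3 cycles.

3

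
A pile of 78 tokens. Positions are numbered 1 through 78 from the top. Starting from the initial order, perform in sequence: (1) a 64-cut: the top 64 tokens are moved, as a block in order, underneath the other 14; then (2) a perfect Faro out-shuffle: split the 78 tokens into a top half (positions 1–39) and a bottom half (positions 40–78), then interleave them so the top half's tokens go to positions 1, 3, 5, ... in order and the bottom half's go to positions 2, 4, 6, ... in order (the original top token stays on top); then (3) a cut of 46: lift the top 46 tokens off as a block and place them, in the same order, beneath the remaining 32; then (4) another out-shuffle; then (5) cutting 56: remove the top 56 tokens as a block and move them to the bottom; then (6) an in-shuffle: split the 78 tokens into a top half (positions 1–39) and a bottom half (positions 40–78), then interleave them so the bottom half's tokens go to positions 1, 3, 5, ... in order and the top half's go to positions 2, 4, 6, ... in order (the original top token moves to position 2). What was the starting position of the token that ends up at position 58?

50

Undo the operations in reverse order, starting from position 58:
  undo op 6 (in-shuffle, from top half): 58 ← 29
  undo op 5 (cut 56): 29 ← 7
  undo op 4 (out-shuffle, from top half): 7 ← 4
  undo op 3 (cut 46): 4 ← 50
  undo op 2 (out-shuffle, from bottom half): 50 ← 64
  undo op 1 (cut 64): 64 ← 50
So the token at position 58 came from original position 50.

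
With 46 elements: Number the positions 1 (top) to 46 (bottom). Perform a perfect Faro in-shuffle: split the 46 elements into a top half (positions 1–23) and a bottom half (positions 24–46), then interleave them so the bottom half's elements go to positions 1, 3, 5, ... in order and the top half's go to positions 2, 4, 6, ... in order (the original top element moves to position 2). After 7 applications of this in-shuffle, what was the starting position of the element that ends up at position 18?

42

Work backwards from position 18, undoing one in-shuffle at a time:
18 ← 9 ← 28 ← 14 ← 7 ← 27 ← 37 ← 42
So the element now at position 18 started at position 42.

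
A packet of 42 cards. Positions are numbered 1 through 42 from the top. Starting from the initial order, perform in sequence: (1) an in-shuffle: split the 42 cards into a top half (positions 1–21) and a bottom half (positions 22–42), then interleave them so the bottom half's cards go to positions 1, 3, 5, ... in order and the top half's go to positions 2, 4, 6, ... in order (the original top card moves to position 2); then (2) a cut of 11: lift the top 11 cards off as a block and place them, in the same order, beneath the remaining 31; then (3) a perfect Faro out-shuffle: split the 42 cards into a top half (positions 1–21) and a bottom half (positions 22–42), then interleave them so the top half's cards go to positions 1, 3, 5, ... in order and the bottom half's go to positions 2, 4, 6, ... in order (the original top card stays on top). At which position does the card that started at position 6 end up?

1

Track the card from position 6 forward through each operation:
  after op 1 (in-shuffle): 6 → 12
  after op 2 (cut 11): 12 → 1
  after op 3 (out-shuffle): 1 → 1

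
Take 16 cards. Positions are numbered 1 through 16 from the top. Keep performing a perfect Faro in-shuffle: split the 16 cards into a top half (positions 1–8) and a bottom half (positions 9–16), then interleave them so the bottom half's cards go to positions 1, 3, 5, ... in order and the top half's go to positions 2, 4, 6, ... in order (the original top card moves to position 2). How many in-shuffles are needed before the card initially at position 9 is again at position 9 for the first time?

8

Follow position 9 under repeated in-shuffles:
9 → 1 → 2 → 4 → 8 → 16 → 15 → 13 → 9
It first returns after 8 in-shuffles.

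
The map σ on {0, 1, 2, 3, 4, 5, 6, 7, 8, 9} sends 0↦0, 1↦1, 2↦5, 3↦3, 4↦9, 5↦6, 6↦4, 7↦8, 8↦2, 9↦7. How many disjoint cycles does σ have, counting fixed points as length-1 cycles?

4

Cycle decomposition: (0) (1) (2 5 6 4 9 7 8) (3).
4 cycles.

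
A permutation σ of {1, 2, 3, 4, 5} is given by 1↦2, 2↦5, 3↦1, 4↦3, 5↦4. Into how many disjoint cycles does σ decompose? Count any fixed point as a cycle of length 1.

1

Cycle decomposition: (1 2 5 4 3).
1 cycle.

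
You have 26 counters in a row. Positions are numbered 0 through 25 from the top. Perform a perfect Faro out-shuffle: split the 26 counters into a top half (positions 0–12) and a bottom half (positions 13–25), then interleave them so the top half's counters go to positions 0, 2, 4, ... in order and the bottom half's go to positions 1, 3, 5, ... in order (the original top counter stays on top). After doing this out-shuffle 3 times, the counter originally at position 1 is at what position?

Track the counter's position through each out-shuffle:
1 → 2 → 4 → 8

8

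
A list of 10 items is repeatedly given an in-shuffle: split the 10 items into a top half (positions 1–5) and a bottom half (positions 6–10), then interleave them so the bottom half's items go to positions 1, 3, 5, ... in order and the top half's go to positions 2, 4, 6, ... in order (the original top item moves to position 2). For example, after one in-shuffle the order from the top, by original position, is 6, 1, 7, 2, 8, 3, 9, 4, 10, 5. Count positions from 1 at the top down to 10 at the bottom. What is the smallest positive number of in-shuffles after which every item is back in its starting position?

10

The in-shuffle permutes the 10 positions with cycle lengths [10].
Every item is home exactly when every cycle has completed a whole number of laps, i.e. after lcm(10) = 10 in-shuffles.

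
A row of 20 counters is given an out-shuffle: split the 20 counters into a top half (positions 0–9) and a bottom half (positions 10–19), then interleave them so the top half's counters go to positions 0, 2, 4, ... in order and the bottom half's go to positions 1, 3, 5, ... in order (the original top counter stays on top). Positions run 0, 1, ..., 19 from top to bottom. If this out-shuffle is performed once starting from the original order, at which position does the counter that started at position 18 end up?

Track the counter's position through each out-shuffle:
18 → 17

17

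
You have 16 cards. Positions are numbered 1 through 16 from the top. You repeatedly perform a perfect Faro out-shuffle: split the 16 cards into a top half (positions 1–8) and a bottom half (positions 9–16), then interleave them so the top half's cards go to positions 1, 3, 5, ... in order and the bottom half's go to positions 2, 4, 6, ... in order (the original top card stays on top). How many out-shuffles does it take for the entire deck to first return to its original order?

4

The out-shuffle permutes the 16 positions with cycle lengths [1, 1, 2, 4, 4, 4].
Every card is home exactly when every cycle has completed a whole number of laps, i.e. after lcm(1, 2, 4) = 4 out-shuffles.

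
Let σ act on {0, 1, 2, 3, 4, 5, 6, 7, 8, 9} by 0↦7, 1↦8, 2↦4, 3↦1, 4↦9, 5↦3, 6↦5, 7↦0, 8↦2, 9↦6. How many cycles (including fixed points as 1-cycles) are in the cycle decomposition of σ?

2

Cycle decomposition: (0 7) (1 8 2 4 9 6 5 3).
2 cycles.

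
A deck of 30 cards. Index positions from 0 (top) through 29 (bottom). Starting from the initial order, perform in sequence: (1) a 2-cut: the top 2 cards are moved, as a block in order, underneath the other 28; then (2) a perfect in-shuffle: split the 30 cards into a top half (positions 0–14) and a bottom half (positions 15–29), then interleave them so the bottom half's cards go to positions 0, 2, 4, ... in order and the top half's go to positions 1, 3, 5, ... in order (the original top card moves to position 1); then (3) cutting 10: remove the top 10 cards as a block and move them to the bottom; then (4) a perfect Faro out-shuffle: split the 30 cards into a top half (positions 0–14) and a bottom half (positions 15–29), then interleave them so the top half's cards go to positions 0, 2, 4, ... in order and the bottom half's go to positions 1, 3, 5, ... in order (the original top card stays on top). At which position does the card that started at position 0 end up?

3

Track the card from position 0 forward through each operation:
  after op 1 (cut 2): 0 → 28
  after op 2 (in-shuffle): 28 → 26
  after op 3 (cut 10): 26 → 16
  after op 4 (out-shuffle): 16 → 3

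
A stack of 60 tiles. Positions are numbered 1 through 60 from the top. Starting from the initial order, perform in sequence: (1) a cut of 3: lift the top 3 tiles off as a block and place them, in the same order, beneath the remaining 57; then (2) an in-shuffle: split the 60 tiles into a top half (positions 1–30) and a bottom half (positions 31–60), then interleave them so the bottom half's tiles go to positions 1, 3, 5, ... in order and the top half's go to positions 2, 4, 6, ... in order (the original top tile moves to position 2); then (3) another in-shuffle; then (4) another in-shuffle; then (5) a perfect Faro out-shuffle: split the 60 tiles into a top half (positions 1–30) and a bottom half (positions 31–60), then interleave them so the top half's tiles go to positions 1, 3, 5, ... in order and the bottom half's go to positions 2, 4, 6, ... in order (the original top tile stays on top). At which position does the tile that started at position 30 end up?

6

Track the tile from position 30 forward through each operation:
  after op 1 (cut 3): 30 → 27
  after op 2 (in-shuffle): 27 → 54
  after op 3 (in-shuffle): 54 → 47
  after op 4 (in-shuffle): 47 → 33
  after op 5 (out-shuffle): 33 → 6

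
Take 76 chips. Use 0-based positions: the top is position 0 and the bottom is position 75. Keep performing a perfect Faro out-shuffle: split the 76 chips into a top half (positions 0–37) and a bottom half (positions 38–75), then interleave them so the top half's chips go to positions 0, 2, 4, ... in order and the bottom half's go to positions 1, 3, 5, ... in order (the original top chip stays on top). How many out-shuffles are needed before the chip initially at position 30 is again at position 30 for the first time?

4

Follow position 30 under repeated out-shuffles:
30 → 60 → 45 → 15 → 30
It first returns after 4 out-shuffles.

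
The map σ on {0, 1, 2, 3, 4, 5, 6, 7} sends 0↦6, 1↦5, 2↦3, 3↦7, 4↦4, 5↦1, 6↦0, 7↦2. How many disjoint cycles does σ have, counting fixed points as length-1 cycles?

Cycle decomposition: (0 6) (1 5) (2 3 7) (4).
4 cycles.

4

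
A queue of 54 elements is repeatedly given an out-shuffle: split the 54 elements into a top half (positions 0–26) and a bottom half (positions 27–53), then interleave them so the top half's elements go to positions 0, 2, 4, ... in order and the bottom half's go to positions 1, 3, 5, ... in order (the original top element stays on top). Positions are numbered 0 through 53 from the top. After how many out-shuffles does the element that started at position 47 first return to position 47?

Follow position 47 under repeated out-shuffles:
47 → 41 → 29 → 5 → 10 → 20 → 40 → 27 → ... → 47 (length 52)
It first returns after 52 out-shuffles.

52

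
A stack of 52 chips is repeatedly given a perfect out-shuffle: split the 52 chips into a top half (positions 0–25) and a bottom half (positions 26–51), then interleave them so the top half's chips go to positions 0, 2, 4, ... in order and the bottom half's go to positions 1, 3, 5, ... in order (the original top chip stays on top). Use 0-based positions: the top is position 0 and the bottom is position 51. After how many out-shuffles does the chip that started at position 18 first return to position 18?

Follow position 18 under repeated out-shuffles:
18 → 36 → 21 → 42 → 33 → 15 → 30 → 9 → 18
It first returns after 8 out-shuffles.

8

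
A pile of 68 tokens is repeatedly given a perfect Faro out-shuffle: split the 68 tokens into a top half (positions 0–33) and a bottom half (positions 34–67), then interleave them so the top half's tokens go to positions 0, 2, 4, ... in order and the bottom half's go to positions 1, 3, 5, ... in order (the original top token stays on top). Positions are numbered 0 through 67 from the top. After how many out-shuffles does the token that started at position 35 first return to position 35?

Follow position 35 under repeated out-shuffles:
35 → 3 → 6 → 12 → 24 → 48 → 29 → 58 → ... → 35 (length 66)
It first returns after 66 out-shuffles.

66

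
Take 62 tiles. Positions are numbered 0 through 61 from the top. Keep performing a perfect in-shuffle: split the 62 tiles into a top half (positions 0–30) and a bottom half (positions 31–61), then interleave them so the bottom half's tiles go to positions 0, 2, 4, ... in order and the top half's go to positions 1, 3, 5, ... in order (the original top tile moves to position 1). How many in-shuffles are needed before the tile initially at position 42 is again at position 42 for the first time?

Follow position 42 under repeated in-shuffles:
42 → 22 → 45 → 28 → 57 → 52 → 42
It first returns after 6 in-shuffles.

6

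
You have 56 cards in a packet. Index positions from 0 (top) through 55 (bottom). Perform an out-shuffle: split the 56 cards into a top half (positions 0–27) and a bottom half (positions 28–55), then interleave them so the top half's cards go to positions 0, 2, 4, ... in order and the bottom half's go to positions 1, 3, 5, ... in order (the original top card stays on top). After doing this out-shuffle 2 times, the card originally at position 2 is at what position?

Track the card's position through each out-shuffle:
2 → 4 → 8

8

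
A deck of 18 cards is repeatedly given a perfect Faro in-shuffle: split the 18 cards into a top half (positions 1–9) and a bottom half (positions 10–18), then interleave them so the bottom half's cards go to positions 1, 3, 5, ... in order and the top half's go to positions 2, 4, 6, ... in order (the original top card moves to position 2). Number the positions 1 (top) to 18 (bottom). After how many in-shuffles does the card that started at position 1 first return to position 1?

18

Follow position 1 under repeated in-shuffles:
1 → 2 → 4 → 8 → 16 → 13 → 7 → 14 → 9 → 18 → 17 → 15 → 11 → 3 → 6 → 12 → 5 → 10 → 1
It first returns after 18 in-shuffles.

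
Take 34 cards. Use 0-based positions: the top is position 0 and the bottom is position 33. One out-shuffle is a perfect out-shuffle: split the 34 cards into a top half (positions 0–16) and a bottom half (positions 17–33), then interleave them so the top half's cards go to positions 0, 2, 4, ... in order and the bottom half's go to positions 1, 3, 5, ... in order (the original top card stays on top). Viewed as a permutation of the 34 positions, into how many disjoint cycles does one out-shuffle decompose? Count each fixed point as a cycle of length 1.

6

Trace each unvisited position around until it returns:
(0) (1 2 4 8 16 32 31 29 25 17) (3 6 12 24 15 30 27 21 9 18) (5 10 20 7 14 28 23 13 26 19) (11 22) (33)
6 cycles in total.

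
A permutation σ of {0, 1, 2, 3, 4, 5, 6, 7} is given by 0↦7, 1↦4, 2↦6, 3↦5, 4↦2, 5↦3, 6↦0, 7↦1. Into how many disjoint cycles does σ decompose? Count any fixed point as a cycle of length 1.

2

Cycle decomposition: (0 7 1 4 2 6) (3 5).
2 cycles.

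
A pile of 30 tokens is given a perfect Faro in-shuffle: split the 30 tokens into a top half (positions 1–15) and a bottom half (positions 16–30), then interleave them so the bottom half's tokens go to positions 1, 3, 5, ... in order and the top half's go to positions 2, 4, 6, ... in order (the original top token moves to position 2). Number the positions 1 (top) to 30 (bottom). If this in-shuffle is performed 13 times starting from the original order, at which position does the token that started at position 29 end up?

15

Track position through each in-shuffle: 29 → 27 → 23 → 15 → 30 → ... (continuing for 13 shuffles total) → 15.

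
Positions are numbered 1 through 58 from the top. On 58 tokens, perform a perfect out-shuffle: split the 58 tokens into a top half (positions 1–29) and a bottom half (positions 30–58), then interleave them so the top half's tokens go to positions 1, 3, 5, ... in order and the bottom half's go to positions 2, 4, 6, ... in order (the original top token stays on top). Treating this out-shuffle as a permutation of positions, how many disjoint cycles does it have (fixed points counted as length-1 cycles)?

6

Trace each unvisited position around until it returns:
(1) (2 3 5 9 17 33 ... len 18) (4 7 13 25 49 40 ... len 18) (6 11 21 41 24 47 ... len 18) (20 39) (58)
6 cycles in total.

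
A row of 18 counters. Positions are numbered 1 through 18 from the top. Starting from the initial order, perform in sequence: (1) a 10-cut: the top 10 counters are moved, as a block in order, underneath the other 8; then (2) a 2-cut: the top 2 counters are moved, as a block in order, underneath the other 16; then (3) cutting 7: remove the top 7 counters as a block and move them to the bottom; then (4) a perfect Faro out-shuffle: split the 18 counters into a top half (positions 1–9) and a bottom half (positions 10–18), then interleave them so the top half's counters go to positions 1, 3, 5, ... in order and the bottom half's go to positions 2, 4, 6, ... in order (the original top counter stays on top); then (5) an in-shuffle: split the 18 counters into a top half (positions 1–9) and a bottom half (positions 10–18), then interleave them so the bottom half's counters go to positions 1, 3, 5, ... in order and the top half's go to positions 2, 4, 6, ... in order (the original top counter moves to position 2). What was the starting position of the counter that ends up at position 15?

Undo the operations in reverse order, starting from position 15:
  undo op 5 (in-shuffle, from bottom half): 15 ← 17
  undo op 4 (out-shuffle, from top half): 17 ← 9
  undo op 3 (cut 7): 9 ← 16
  undo op 2 (cut 2): 16 ← 18
  undo op 1 (cut 10): 18 ← 10
So the counter at position 15 came from original position 10.

10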